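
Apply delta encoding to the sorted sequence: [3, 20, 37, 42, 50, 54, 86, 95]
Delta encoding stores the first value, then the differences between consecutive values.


First value: 3
Deltas:
  20 - 3 = 17
  37 - 20 = 17
  42 - 37 = 5
  50 - 42 = 8
  54 - 50 = 4
  86 - 54 = 32
  95 - 86 = 9


Delta encoded: [3, 17, 17, 5, 8, 4, 32, 9]


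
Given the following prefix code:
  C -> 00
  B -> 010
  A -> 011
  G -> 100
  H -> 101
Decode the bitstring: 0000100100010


Decoding step by step:
Bits 00 -> C
Bits 00 -> C
Bits 100 -> G
Bits 100 -> G
Bits 010 -> B


Decoded message: CCGGB


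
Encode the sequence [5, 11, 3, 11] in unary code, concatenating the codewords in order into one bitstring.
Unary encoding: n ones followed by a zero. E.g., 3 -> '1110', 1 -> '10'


Encode each number as n ones followed by a terminating 0:
  5 -> 111110 (6 bits)
  11 -> 111111111110 (12 bits)
  3 -> 1110 (4 bits)
  11 -> 111111111110 (12 bits)
Total length = 6 + 12 + 4 + 12 = 34 bits.

Unary([5, 11, 3, 11]) = 1111101111111111101110111111111110 (34 bits)


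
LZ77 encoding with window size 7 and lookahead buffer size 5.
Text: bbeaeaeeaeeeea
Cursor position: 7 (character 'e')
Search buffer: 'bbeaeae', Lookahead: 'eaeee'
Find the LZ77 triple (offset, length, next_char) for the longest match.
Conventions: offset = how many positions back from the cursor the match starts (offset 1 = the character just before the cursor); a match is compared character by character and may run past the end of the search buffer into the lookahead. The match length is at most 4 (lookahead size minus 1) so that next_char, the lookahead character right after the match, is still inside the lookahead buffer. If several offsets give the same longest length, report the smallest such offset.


Try each offset into the search buffer:
  offset=1 (pos 6, char 'e'): match length 1
  offset=2 (pos 5, char 'a'): match length 0
  offset=3 (pos 4, char 'e'): match length 4
  offset=4 (pos 3, char 'a'): match length 0
  offset=5 (pos 2, char 'e'): match length 3
  offset=6 (pos 1, char 'b'): match length 0
  offset=7 (pos 0, char 'b'): match length 0
Longest match has length 4 at offset 3.
next_char = character at position 7 + 4 = 11 -> 'e'

Best match: offset=3, length=4 (matching 'eaee' starting at position 4)
LZ77 triple: (3, 4, 'e')


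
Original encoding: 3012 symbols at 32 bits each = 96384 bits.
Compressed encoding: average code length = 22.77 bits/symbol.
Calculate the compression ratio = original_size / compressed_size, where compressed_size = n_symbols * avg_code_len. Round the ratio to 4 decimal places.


original_size = n_symbols * orig_bits = 3012 * 32 = 96384 bits
compressed_size = n_symbols * avg_code_len = 3012 * 22.77 = 68583.24 bits
ratio = original_size / compressed_size = 96384 / 68583.24 = 1.4054

Compression ratio = 1.4054


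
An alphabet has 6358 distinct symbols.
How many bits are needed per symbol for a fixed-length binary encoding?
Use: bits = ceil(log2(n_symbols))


log2(6358) = 12.6344
Bracket: 2^12 = 4096 < 6358 <= 2^13 = 8192
So ceil(log2(6358)) = 13

bits = ceil(log2(6358)) = ceil(12.6344) = 13 bits


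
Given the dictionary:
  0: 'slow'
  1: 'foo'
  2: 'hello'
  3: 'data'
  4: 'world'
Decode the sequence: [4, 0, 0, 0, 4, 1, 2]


Look up each index in the dictionary:
  4 -> 'world'
  0 -> 'slow'
  0 -> 'slow'
  0 -> 'slow'
  4 -> 'world'
  1 -> 'foo'
  2 -> 'hello'

Decoded: "world slow slow slow world foo hello"


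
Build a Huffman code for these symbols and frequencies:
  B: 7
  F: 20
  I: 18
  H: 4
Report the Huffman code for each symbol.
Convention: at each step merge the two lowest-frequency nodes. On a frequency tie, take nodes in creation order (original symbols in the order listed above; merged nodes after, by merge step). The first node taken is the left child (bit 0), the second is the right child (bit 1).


Huffman tree construction:
Step 1: Merge H(4) + B(7) = 11
Step 2: Merge (H+B)(11) + I(18) = 29
Step 3: Merge F(20) + ((H+B)+I)(29) = 49
Read each symbol's code off the tree from the root (left child = 0, right child = 1).

Codes:
  B: 101 (length 3)
  F: 0 (length 1)
  I: 11 (length 2)
  H: 100 (length 3)
Average code length: 89/49 = 1.8163 bits/symbol


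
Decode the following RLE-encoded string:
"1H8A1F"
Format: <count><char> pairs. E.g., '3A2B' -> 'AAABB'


Expanding each <count><char> pair:
  1H -> 'H'
  8A -> 'AAAAAAAA'
  1F -> 'F'

Decoded = HAAAAAAAAF


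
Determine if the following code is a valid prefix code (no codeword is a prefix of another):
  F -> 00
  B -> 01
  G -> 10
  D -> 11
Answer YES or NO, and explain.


Checking each pair (does one codeword prefix another?):
  F='00' vs B='01': no prefix
  F='00' vs G='10': no prefix
  F='00' vs D='11': no prefix
  B='01' vs F='00': no prefix
  B='01' vs G='10': no prefix
  B='01' vs D='11': no prefix
  G='10' vs F='00': no prefix
  G='10' vs B='01': no prefix
  G='10' vs D='11': no prefix
  D='11' vs F='00': no prefix
  D='11' vs B='01': no prefix
  D='11' vs G='10': no prefix
No violation found over all pairs.

YES -- this is a valid prefix code. No codeword is a prefix of any other codeword.


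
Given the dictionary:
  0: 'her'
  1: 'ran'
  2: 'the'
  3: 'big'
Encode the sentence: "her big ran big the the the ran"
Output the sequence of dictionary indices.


Look up each word in the dictionary:
  'her' -> 0
  'big' -> 3
  'ran' -> 1
  'big' -> 3
  'the' -> 2
  'the' -> 2
  'the' -> 2
  'ran' -> 1

Encoded: [0, 3, 1, 3, 2, 2, 2, 1]


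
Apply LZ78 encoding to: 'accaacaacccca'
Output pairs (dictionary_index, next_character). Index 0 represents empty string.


LZ78 encoding steps:
Dictionary: {0: ''}
Step 1: w='' (idx 0), next='a' -> output (0, 'a'), add 'a' as idx 1
Step 2: w='' (idx 0), next='c' -> output (0, 'c'), add 'c' as idx 2
Step 3: w='c' (idx 2), next='a' -> output (2, 'a'), add 'ca' as idx 3
Step 4: w='a' (idx 1), next='c' -> output (1, 'c'), add 'ac' as idx 4
Step 5: w='a' (idx 1), next='a' -> output (1, 'a'), add 'aa' as idx 5
Step 6: w='c' (idx 2), next='c' -> output (2, 'c'), add 'cc' as idx 6
Step 7: w='cc' (idx 6), next='a' -> output (6, 'a'), add 'cca' as idx 7


Encoded: [(0, 'a'), (0, 'c'), (2, 'a'), (1, 'c'), (1, 'a'), (2, 'c'), (6, 'a')]


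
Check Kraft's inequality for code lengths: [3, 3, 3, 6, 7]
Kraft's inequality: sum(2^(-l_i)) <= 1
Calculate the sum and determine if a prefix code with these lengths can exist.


Sum = 2^(-3) + 2^(-3) + 2^(-3) + 2^(-6) + 2^(-7)
    = 0.125 + 0.125 + 0.125 + 0.015625 + 0.0078125
    = 51/128 = 0.3984375
Since 0.3984375 <= 1, Kraft's inequality IS satisfied.
A prefix code with these lengths CAN exist.

Kraft sum = 0.3984375. Satisfied.


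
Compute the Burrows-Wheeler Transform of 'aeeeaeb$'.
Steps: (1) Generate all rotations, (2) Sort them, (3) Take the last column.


Rotations (sorted):
  0: $aeeeaeb -> last char: b
  1: aeb$aeee -> last char: e
  2: aeeeaeb$ -> last char: $
  3: b$aeeeae -> last char: e
  4: eaeb$aee -> last char: e
  5: eb$aeeea -> last char: a
  6: eeaeb$ae -> last char: e
  7: eeeaeb$a -> last char: a


BWT = be$eeaea


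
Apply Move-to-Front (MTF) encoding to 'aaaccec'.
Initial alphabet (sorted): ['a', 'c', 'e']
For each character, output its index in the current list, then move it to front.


MTF encoding:
'a': index 0 in ['a', 'c', 'e'] -> ['a', 'c', 'e']
'a': index 0 in ['a', 'c', 'e'] -> ['a', 'c', 'e']
'a': index 0 in ['a', 'c', 'e'] -> ['a', 'c', 'e']
'c': index 1 in ['a', 'c', 'e'] -> ['c', 'a', 'e']
'c': index 0 in ['c', 'a', 'e'] -> ['c', 'a', 'e']
'e': index 2 in ['c', 'a', 'e'] -> ['e', 'c', 'a']
'c': index 1 in ['e', 'c', 'a'] -> ['c', 'e', 'a']


Output: [0, 0, 0, 1, 0, 2, 1]


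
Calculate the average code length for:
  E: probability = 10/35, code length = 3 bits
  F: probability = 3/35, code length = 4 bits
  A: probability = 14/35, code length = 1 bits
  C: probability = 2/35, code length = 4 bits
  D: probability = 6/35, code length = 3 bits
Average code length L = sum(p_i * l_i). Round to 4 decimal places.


Weighted contributions p_i * l_i:
  E: (10/35) * 3 = 30/35
  F: (3/35) * 4 = 12/35
  A: (14/35) * 1 = 14/35
  C: (2/35) * 4 = 8/35
  D: (6/35) * 3 = 18/35
Sum = (30 + 12 + 14 + 8 + 18)/35 = 82/35

L = 82/35 = 2.3429 bits/symbol


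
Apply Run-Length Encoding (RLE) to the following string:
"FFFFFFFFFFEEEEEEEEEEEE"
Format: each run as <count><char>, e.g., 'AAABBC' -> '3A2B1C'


Scanning runs left to right:
  i=0: run of 'F' x 10 -> '10F'
  i=10: run of 'E' x 12 -> '12E'

RLE = 10F12E


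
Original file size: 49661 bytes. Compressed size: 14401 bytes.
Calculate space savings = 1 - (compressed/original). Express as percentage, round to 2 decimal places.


ratio = compressed/original = 14401/49661 = 0.289986
savings = 1 - ratio = 1 - 0.289986 = 0.710014
as a percentage: 0.710014 * 100 = 71.0%

Space savings = 1 - 14401/49661 = 71.0%


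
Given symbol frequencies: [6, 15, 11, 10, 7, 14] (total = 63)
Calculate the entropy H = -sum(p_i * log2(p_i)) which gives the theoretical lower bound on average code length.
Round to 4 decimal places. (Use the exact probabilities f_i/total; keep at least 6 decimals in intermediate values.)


Per-symbol terms -p_i * log2(p_i) with p_i = f_i/63:
  p = 6/63 = 0.095238: log2(p) = -3.392317, -p*log2(p) = 0.323078
  p = 15/63 = 0.238095: log2(p) = -2.070389, -p*log2(p) = 0.492950
  p = 11/63 = 0.174603: log2(p) = -2.517848, -p*log2(p) = 0.439624
  p = 10/63 = 0.158730: log2(p) = -2.655352, -p*log2(p) = 0.421484
  p = 7/63 = 0.111111: log2(p) = -3.169925, -p*log2(p) = 0.352214
  p = 14/63 = 0.222222: log2(p) = -2.169925, -p*log2(p) = 0.482206
H = 0.323078 + 0.492950 + 0.439624 + 0.421484 + 0.352214 + 0.482206 = 2.511556

H = 2.5116 bits/symbol


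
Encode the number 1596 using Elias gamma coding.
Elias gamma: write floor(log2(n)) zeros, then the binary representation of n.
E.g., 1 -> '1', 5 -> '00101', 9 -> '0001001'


num_bits = floor(log2(1596)) + 1 = 11
leading_zeros = num_bits - 1 = 10
binary(1596) = 11000111100

Elias gamma(1596) = '0000000000' + '11000111100' = 000000000011000111100 (21 bits)


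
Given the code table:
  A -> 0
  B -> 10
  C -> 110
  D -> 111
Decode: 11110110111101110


Decoding:
111 -> D
10 -> B
110 -> C
111 -> D
10 -> B
111 -> D
0 -> A


Result: DBCDBDA


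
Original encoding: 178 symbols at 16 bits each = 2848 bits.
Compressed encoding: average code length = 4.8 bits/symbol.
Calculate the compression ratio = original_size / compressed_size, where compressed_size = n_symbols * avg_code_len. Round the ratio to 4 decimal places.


original_size = n_symbols * orig_bits = 178 * 16 = 2848 bits
compressed_size = n_symbols * avg_code_len = 178 * 4.8 = 854.4 bits
ratio = original_size / compressed_size = 2848 / 854.4 = 3.3333

Compression ratio = 3.3333


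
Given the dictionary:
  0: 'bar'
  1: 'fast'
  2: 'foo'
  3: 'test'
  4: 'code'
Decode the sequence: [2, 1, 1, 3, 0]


Look up each index in the dictionary:
  2 -> 'foo'
  1 -> 'fast'
  1 -> 'fast'
  3 -> 'test'
  0 -> 'bar'

Decoded: "foo fast fast test bar"


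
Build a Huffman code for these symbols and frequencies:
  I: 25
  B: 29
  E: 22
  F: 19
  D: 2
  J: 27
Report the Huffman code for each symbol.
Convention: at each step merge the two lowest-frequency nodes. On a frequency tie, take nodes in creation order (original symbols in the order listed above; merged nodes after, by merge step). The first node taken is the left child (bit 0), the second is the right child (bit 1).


Huffman tree construction:
Step 1: Merge D(2) + F(19) = 21
Step 2: Merge (D+F)(21) + E(22) = 43
Step 3: Merge I(25) + J(27) = 52
Step 4: Merge B(29) + ((D+F)+E)(43) = 72
Step 5: Merge (I+J)(52) + (B+((D+F)+E))(72) = 124
Read each symbol's code off the tree from the root (left child = 0, right child = 1).

Codes:
  I: 00 (length 2)
  B: 10 (length 2)
  E: 111 (length 3)
  F: 1101 (length 4)
  D: 1100 (length 4)
  J: 01 (length 2)
Average code length: 312/124 = 2.5161 bits/symbol


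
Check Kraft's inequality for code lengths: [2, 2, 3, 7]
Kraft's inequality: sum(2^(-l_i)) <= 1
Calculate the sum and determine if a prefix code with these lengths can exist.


Sum = 2^(-2) + 2^(-2) + 2^(-3) + 2^(-7)
    = 0.25 + 0.25 + 0.125 + 0.0078125
    = 81/128 = 0.6328125
Since 0.6328125 <= 1, Kraft's inequality IS satisfied.
A prefix code with these lengths CAN exist.

Kraft sum = 0.6328125. Satisfied.


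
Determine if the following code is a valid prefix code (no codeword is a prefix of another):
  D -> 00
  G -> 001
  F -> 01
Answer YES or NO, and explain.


Checking each pair (does one codeword prefix another?):
  D='00' vs G='001': prefix -- VIOLATION

NO -- this is NOT a valid prefix code. D (00) is a prefix of G (001).


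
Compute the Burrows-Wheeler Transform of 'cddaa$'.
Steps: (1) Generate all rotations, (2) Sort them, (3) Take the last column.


Rotations (sorted):
  0: $cddaa -> last char: a
  1: a$cdda -> last char: a
  2: aa$cdd -> last char: d
  3: cddaa$ -> last char: $
  4: daa$cd -> last char: d
  5: ddaa$c -> last char: c


BWT = aad$dc


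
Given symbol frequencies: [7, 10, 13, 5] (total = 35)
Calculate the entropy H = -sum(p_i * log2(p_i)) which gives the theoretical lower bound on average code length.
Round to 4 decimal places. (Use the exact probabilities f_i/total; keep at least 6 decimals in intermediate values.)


Per-symbol terms -p_i * log2(p_i) with p_i = f_i/35:
  p = 7/35 = 0.200000: log2(p) = -2.321928, -p*log2(p) = 0.464386
  p = 10/35 = 0.285714: log2(p) = -1.807355, -p*log2(p) = 0.516387
  p = 13/35 = 0.371429: log2(p) = -1.428843, -p*log2(p) = 0.530713
  p = 5/35 = 0.142857: log2(p) = -2.807355, -p*log2(p) = 0.401051
H = 0.464386 + 0.516387 + 0.530713 + 0.401051 = 1.912537

H = 1.9125 bits/symbol


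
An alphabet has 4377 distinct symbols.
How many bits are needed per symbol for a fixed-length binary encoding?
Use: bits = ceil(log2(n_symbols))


log2(4377) = 12.0957
Bracket: 2^12 = 4096 < 4377 <= 2^13 = 8192
So ceil(log2(4377)) = 13

bits = ceil(log2(4377)) = ceil(12.0957) = 13 bits


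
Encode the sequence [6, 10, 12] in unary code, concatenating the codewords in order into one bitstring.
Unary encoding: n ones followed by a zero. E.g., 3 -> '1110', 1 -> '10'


Encode each number as n ones followed by a terminating 0:
  6 -> 1111110 (7 bits)
  10 -> 11111111110 (11 bits)
  12 -> 1111111111110 (13 bits)
Total length = 7 + 11 + 13 = 31 bits.

Unary([6, 10, 12]) = 1111110111111111101111111111110 (31 bits)


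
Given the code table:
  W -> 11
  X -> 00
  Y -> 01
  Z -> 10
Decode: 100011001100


Decoding:
10 -> Z
00 -> X
11 -> W
00 -> X
11 -> W
00 -> X


Result: ZXWXWX


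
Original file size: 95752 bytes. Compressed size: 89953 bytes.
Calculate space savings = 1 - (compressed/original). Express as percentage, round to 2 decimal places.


ratio = compressed/original = 89953/95752 = 0.939437
savings = 1 - ratio = 1 - 0.939437 = 0.060563
as a percentage: 0.060563 * 100 = 6.06%

Space savings = 1 - 89953/95752 = 6.06%


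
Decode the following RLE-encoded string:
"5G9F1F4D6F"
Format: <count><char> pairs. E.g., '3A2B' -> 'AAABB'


Expanding each <count><char> pair:
  5G -> 'GGGGG'
  9F -> 'FFFFFFFFF'
  1F -> 'F'
  4D -> 'DDDD'
  6F -> 'FFFFFF'

Decoded = GGGGGFFFFFFFFFFDDDDFFFFFF


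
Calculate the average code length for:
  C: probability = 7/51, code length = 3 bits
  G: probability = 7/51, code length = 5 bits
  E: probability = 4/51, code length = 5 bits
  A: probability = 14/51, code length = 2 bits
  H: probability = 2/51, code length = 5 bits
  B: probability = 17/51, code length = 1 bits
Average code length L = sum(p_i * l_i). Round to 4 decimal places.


Weighted contributions p_i * l_i:
  C: (7/51) * 3 = 21/51
  G: (7/51) * 5 = 35/51
  E: (4/51) * 5 = 20/51
  A: (14/51) * 2 = 28/51
  H: (2/51) * 5 = 10/51
  B: (17/51) * 1 = 17/51
Sum = (21 + 35 + 20 + 28 + 10 + 17)/51 = 131/51

L = 131/51 = 2.5686 bits/symbol


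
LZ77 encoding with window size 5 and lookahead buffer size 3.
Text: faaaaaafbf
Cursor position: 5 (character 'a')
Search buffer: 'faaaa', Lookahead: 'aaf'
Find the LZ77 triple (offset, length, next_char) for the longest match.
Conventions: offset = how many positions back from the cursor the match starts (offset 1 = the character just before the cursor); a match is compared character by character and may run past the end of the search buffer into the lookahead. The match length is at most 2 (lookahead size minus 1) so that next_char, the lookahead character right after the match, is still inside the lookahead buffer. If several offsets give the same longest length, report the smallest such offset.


Try each offset into the search buffer:
  offset=1 (pos 4, char 'a'): match length 2
  offset=2 (pos 3, char 'a'): match length 2
  offset=3 (pos 2, char 'a'): match length 2
  offset=4 (pos 1, char 'a'): match length 2
  offset=5 (pos 0, char 'f'): match length 0
Longest match has length 2, found at offsets 1, 2, 3, 4; take the smallest, offset 1.
next_char = character at position 5 + 2 = 7 -> 'f'

Best match: offset=1, length=2 (matching 'aa' starting at position 4)
LZ77 triple: (1, 2, 'f')


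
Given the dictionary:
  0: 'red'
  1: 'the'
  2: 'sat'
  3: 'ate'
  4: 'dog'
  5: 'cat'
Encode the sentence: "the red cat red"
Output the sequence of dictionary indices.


Look up each word in the dictionary:
  'the' -> 1
  'red' -> 0
  'cat' -> 5
  'red' -> 0

Encoded: [1, 0, 5, 0]


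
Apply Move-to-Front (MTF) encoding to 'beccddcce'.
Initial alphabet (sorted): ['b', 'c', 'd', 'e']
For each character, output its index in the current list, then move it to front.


MTF encoding:
'b': index 0 in ['b', 'c', 'd', 'e'] -> ['b', 'c', 'd', 'e']
'e': index 3 in ['b', 'c', 'd', 'e'] -> ['e', 'b', 'c', 'd']
'c': index 2 in ['e', 'b', 'c', 'd'] -> ['c', 'e', 'b', 'd']
'c': index 0 in ['c', 'e', 'b', 'd'] -> ['c', 'e', 'b', 'd']
'd': index 3 in ['c', 'e', 'b', 'd'] -> ['d', 'c', 'e', 'b']
'd': index 0 in ['d', 'c', 'e', 'b'] -> ['d', 'c', 'e', 'b']
'c': index 1 in ['d', 'c', 'e', 'b'] -> ['c', 'd', 'e', 'b']
'c': index 0 in ['c', 'd', 'e', 'b'] -> ['c', 'd', 'e', 'b']
'e': index 2 in ['c', 'd', 'e', 'b'] -> ['e', 'c', 'd', 'b']


Output: [0, 3, 2, 0, 3, 0, 1, 0, 2]


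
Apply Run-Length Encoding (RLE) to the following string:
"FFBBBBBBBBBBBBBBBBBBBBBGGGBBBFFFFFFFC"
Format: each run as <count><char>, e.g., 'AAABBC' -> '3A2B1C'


Scanning runs left to right:
  i=0: run of 'F' x 2 -> '2F'
  i=2: run of 'B' x 21 -> '21B'
  i=23: run of 'G' x 3 -> '3G'
  i=26: run of 'B' x 3 -> '3B'
  i=29: run of 'F' x 7 -> '7F'
  i=36: run of 'C' x 1 -> '1C'

RLE = 2F21B3G3B7F1C


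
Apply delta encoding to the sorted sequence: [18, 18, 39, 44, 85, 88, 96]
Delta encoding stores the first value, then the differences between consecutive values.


First value: 18
Deltas:
  18 - 18 = 0
  39 - 18 = 21
  44 - 39 = 5
  85 - 44 = 41
  88 - 85 = 3
  96 - 88 = 8


Delta encoded: [18, 0, 21, 5, 41, 3, 8]


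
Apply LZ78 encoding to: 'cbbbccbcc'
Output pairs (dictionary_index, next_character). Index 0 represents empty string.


LZ78 encoding steps:
Dictionary: {0: ''}
Step 1: w='' (idx 0), next='c' -> output (0, 'c'), add 'c' as idx 1
Step 2: w='' (idx 0), next='b' -> output (0, 'b'), add 'b' as idx 2
Step 3: w='b' (idx 2), next='b' -> output (2, 'b'), add 'bb' as idx 3
Step 4: w='c' (idx 1), next='c' -> output (1, 'c'), add 'cc' as idx 4
Step 5: w='b' (idx 2), next='c' -> output (2, 'c'), add 'bc' as idx 5
Step 6: w='c' (idx 1), end of input -> output (1, '')


Encoded: [(0, 'c'), (0, 'b'), (2, 'b'), (1, 'c'), (2, 'c'), (1, '')]


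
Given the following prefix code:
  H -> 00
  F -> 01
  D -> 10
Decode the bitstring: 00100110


Decoding step by step:
Bits 00 -> H
Bits 10 -> D
Bits 01 -> F
Bits 10 -> D


Decoded message: HDFD


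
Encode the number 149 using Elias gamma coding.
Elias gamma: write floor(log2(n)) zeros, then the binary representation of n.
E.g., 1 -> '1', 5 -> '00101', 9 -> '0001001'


num_bits = floor(log2(149)) + 1 = 8
leading_zeros = num_bits - 1 = 7
binary(149) = 10010101

Elias gamma(149) = '0000000' + '10010101' = 000000010010101 (15 bits)


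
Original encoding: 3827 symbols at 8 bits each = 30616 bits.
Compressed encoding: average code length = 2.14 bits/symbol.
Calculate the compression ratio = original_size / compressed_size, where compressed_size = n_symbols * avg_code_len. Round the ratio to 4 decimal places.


original_size = n_symbols * orig_bits = 3827 * 8 = 30616 bits
compressed_size = n_symbols * avg_code_len = 3827 * 2.14 = 8189.78 bits
ratio = original_size / compressed_size = 30616 / 8189.78 = 3.7383

Compression ratio = 3.7383


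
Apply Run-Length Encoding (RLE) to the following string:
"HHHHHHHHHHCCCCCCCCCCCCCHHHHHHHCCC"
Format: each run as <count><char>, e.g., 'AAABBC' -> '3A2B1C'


Scanning runs left to right:
  i=0: run of 'H' x 10 -> '10H'
  i=10: run of 'C' x 13 -> '13C'
  i=23: run of 'H' x 7 -> '7H'
  i=30: run of 'C' x 3 -> '3C'

RLE = 10H13C7H3C


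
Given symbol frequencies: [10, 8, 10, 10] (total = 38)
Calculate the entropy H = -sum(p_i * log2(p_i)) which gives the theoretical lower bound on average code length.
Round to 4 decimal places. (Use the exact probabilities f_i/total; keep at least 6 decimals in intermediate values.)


Per-symbol terms -p_i * log2(p_i) with p_i = f_i/38:
  p = 10/38 = 0.263158: log2(p) = -1.925999, -p*log2(p) = 0.506842
  p = 8/38 = 0.210526: log2(p) = -2.247928, -p*log2(p) = 0.473248
  p = 10/38 = 0.263158: log2(p) = -1.925999, -p*log2(p) = 0.506842
  p = 10/38 = 0.263158: log2(p) = -1.925999, -p*log2(p) = 0.506842
H = 0.506842 + 0.473248 + 0.506842 + 0.506842 = 1.993774

H = 1.9938 bits/symbol


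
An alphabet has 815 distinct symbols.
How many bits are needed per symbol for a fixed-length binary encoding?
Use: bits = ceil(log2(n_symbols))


log2(815) = 9.6707
Bracket: 2^9 = 512 < 815 <= 2^10 = 1024
So ceil(log2(815)) = 10

bits = ceil(log2(815)) = ceil(9.6707) = 10 bits


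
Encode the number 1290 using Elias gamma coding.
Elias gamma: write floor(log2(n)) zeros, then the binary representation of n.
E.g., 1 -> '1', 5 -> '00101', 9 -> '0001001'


num_bits = floor(log2(1290)) + 1 = 11
leading_zeros = num_bits - 1 = 10
binary(1290) = 10100001010

Elias gamma(1290) = '0000000000' + '10100001010' = 000000000010100001010 (21 bits)


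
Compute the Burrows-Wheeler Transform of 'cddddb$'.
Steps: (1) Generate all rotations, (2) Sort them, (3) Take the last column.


Rotations (sorted):
  0: $cddddb -> last char: b
  1: b$cdddd -> last char: d
  2: cddddb$ -> last char: $
  3: db$cddd -> last char: d
  4: ddb$cdd -> last char: d
  5: dddb$cd -> last char: d
  6: ddddb$c -> last char: c


BWT = bd$dddc


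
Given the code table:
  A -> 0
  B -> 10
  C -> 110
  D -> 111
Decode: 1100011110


Decoding:
110 -> C
0 -> A
0 -> A
111 -> D
10 -> B


Result: CAADB


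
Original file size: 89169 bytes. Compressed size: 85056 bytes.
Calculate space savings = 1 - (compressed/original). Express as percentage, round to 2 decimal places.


ratio = compressed/original = 85056/89169 = 0.953874
savings = 1 - ratio = 1 - 0.953874 = 0.046126
as a percentage: 0.046126 * 100 = 4.61%

Space savings = 1 - 85056/89169 = 4.61%


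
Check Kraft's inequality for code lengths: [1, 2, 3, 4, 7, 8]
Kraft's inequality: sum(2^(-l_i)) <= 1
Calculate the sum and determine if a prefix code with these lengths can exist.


Sum = 2^(-1) + 2^(-2) + 2^(-3) + 2^(-4) + 2^(-7) + 2^(-8)
    = 0.5 + 0.25 + 0.125 + 0.0625 + 0.0078125 + 0.00390625
    = 243/256 = 0.94921875
Since 0.94921875 <= 1, Kraft's inequality IS satisfied.
A prefix code with these lengths CAN exist.

Kraft sum = 0.94921875. Satisfied.


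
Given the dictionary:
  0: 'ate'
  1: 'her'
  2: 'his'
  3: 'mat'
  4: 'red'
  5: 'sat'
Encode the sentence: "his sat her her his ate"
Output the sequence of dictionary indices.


Look up each word in the dictionary:
  'his' -> 2
  'sat' -> 5
  'her' -> 1
  'her' -> 1
  'his' -> 2
  'ate' -> 0

Encoded: [2, 5, 1, 1, 2, 0]


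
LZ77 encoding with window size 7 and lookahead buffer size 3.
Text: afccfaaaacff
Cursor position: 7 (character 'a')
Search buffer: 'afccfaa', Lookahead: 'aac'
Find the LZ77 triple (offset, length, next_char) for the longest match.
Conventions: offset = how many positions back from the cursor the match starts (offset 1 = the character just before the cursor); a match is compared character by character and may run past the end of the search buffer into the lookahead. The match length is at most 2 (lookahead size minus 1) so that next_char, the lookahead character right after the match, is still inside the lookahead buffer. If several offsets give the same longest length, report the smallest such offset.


Try each offset into the search buffer:
  offset=1 (pos 6, char 'a'): match length 2
  offset=2 (pos 5, char 'a'): match length 2
  offset=3 (pos 4, char 'f'): match length 0
  offset=4 (pos 3, char 'c'): match length 0
  offset=5 (pos 2, char 'c'): match length 0
  offset=6 (pos 1, char 'f'): match length 0
  offset=7 (pos 0, char 'a'): match length 1
Longest match has length 2, found at offsets 1, 2; take the smallest, offset 1.
next_char = character at position 7 + 2 = 9 -> 'c'

Best match: offset=1, length=2 (matching 'aa' starting at position 6)
LZ77 triple: (1, 2, 'c')


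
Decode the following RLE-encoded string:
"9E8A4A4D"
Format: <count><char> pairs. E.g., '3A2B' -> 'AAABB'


Expanding each <count><char> pair:
  9E -> 'EEEEEEEEE'
  8A -> 'AAAAAAAA'
  4A -> 'AAAA'
  4D -> 'DDDD'

Decoded = EEEEEEEEEAAAAAAAAAAAADDDD


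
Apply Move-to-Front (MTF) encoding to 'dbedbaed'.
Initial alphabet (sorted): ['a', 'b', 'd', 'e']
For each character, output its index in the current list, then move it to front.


MTF encoding:
'd': index 2 in ['a', 'b', 'd', 'e'] -> ['d', 'a', 'b', 'e']
'b': index 2 in ['d', 'a', 'b', 'e'] -> ['b', 'd', 'a', 'e']
'e': index 3 in ['b', 'd', 'a', 'e'] -> ['e', 'b', 'd', 'a']
'd': index 2 in ['e', 'b', 'd', 'a'] -> ['d', 'e', 'b', 'a']
'b': index 2 in ['d', 'e', 'b', 'a'] -> ['b', 'd', 'e', 'a']
'a': index 3 in ['b', 'd', 'e', 'a'] -> ['a', 'b', 'd', 'e']
'e': index 3 in ['a', 'b', 'd', 'e'] -> ['e', 'a', 'b', 'd']
'd': index 3 in ['e', 'a', 'b', 'd'] -> ['d', 'e', 'a', 'b']


Output: [2, 2, 3, 2, 2, 3, 3, 3]


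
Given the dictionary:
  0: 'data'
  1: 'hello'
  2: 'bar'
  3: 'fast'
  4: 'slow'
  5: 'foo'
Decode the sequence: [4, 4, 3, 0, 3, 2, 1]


Look up each index in the dictionary:
  4 -> 'slow'
  4 -> 'slow'
  3 -> 'fast'
  0 -> 'data'
  3 -> 'fast'
  2 -> 'bar'
  1 -> 'hello'

Decoded: "slow slow fast data fast bar hello"


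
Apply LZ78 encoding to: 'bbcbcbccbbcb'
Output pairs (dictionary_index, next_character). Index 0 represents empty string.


LZ78 encoding steps:
Dictionary: {0: ''}
Step 1: w='' (idx 0), next='b' -> output (0, 'b'), add 'b' as idx 1
Step 2: w='b' (idx 1), next='c' -> output (1, 'c'), add 'bc' as idx 2
Step 3: w='bc' (idx 2), next='b' -> output (2, 'b'), add 'bcb' as idx 3
Step 4: w='' (idx 0), next='c' -> output (0, 'c'), add 'c' as idx 4
Step 5: w='c' (idx 4), next='b' -> output (4, 'b'), add 'cb' as idx 5
Step 6: w='bcb' (idx 3), end of input -> output (3, '')


Encoded: [(0, 'b'), (1, 'c'), (2, 'b'), (0, 'c'), (4, 'b'), (3, '')]


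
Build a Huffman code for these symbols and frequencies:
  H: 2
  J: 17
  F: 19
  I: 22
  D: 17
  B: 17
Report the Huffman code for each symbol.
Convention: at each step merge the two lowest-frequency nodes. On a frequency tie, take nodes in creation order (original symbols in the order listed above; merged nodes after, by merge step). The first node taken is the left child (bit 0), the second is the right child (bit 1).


Huffman tree construction:
Step 1: Merge H(2) + J(17) = 19
Step 2: Merge D(17) + B(17) = 34
Step 3: Merge F(19) + (H+J)(19) = 38
Step 4: Merge I(22) + (D+B)(34) = 56
Step 5: Merge (F+(H+J))(38) + (I+(D+B))(56) = 94
Read each symbol's code off the tree from the root (left child = 0, right child = 1).

Codes:
  H: 010 (length 3)
  J: 011 (length 3)
  F: 00 (length 2)
  I: 10 (length 2)
  D: 110 (length 3)
  B: 111 (length 3)
Average code length: 241/94 = 2.5638 bits/symbol


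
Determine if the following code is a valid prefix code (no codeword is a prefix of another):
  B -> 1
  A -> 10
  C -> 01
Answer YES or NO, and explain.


Checking each pair (does one codeword prefix another?):
  B='1' vs A='10': prefix -- VIOLATION

NO -- this is NOT a valid prefix code. B (1) is a prefix of A (10).


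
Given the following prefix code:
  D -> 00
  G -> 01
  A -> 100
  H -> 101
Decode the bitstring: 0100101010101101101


Decoding step by step:
Bits 01 -> G
Bits 00 -> D
Bits 101 -> H
Bits 01 -> G
Bits 01 -> G
Bits 01 -> G
Bits 101 -> H
Bits 101 -> H


Decoded message: GDHGGGHH


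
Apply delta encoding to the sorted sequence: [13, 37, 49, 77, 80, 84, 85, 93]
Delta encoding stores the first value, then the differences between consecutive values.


First value: 13
Deltas:
  37 - 13 = 24
  49 - 37 = 12
  77 - 49 = 28
  80 - 77 = 3
  84 - 80 = 4
  85 - 84 = 1
  93 - 85 = 8


Delta encoded: [13, 24, 12, 28, 3, 4, 1, 8]


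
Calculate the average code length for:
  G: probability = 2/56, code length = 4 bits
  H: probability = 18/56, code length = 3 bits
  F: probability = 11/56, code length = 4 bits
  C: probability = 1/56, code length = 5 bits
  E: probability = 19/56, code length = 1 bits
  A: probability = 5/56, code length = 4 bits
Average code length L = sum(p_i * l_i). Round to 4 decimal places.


Weighted contributions p_i * l_i:
  G: (2/56) * 4 = 8/56
  H: (18/56) * 3 = 54/56
  F: (11/56) * 4 = 44/56
  C: (1/56) * 5 = 5/56
  E: (19/56) * 1 = 19/56
  A: (5/56) * 4 = 20/56
Sum = (8 + 54 + 44 + 5 + 19 + 20)/56 = 150/56

L = 150/56 = 2.6786 bits/symbol


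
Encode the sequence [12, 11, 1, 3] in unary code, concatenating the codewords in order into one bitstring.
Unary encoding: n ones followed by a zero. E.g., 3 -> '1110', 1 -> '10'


Encode each number as n ones followed by a terminating 0:
  12 -> 1111111111110 (13 bits)
  11 -> 111111111110 (12 bits)
  1 -> 10 (2 bits)
  3 -> 1110 (4 bits)
Total length = 13 + 12 + 2 + 4 = 31 bits.

Unary([12, 11, 1, 3]) = 1111111111110111111111110101110 (31 bits)


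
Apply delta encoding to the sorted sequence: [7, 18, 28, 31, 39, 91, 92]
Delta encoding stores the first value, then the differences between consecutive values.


First value: 7
Deltas:
  18 - 7 = 11
  28 - 18 = 10
  31 - 28 = 3
  39 - 31 = 8
  91 - 39 = 52
  92 - 91 = 1


Delta encoded: [7, 11, 10, 3, 8, 52, 1]


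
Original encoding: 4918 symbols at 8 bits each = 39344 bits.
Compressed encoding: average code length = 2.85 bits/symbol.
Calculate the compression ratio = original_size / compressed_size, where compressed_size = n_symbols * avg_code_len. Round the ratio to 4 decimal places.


original_size = n_symbols * orig_bits = 4918 * 8 = 39344 bits
compressed_size = n_symbols * avg_code_len = 4918 * 2.85 = 14016.3 bits
ratio = original_size / compressed_size = 39344 / 14016.3 = 2.807

Compression ratio = 2.807


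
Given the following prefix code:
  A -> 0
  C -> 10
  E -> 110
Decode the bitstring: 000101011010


Decoding step by step:
Bits 0 -> A
Bits 0 -> A
Bits 0 -> A
Bits 10 -> C
Bits 10 -> C
Bits 110 -> E
Bits 10 -> C


Decoded message: AAACCEC


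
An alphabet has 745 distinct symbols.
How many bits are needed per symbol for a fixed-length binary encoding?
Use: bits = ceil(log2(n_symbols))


log2(745) = 9.5411
Bracket: 2^9 = 512 < 745 <= 2^10 = 1024
So ceil(log2(745)) = 10

bits = ceil(log2(745)) = ceil(9.5411) = 10 bits


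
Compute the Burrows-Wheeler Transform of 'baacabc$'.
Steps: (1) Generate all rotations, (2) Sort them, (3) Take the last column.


Rotations (sorted):
  0: $baacabc -> last char: c
  1: aacabc$b -> last char: b
  2: abc$baac -> last char: c
  3: acabc$ba -> last char: a
  4: baacabc$ -> last char: $
  5: bc$baaca -> last char: a
  6: c$baacab -> last char: b
  7: cabc$baa -> last char: a


BWT = cbca$aba


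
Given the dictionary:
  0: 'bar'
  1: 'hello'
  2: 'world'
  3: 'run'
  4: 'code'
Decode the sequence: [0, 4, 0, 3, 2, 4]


Look up each index in the dictionary:
  0 -> 'bar'
  4 -> 'code'
  0 -> 'bar'
  3 -> 'run'
  2 -> 'world'
  4 -> 'code'

Decoded: "bar code bar run world code"


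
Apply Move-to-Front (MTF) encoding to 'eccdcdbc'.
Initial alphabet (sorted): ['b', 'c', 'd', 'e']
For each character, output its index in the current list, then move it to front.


MTF encoding:
'e': index 3 in ['b', 'c', 'd', 'e'] -> ['e', 'b', 'c', 'd']
'c': index 2 in ['e', 'b', 'c', 'd'] -> ['c', 'e', 'b', 'd']
'c': index 0 in ['c', 'e', 'b', 'd'] -> ['c', 'e', 'b', 'd']
'd': index 3 in ['c', 'e', 'b', 'd'] -> ['d', 'c', 'e', 'b']
'c': index 1 in ['d', 'c', 'e', 'b'] -> ['c', 'd', 'e', 'b']
'd': index 1 in ['c', 'd', 'e', 'b'] -> ['d', 'c', 'e', 'b']
'b': index 3 in ['d', 'c', 'e', 'b'] -> ['b', 'd', 'c', 'e']
'c': index 2 in ['b', 'd', 'c', 'e'] -> ['c', 'b', 'd', 'e']


Output: [3, 2, 0, 3, 1, 1, 3, 2]


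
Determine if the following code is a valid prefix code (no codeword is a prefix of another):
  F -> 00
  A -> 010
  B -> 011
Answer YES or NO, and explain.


Checking each pair (does one codeword prefix another?):
  F='00' vs A='010': no prefix
  F='00' vs B='011': no prefix
  A='010' vs F='00': no prefix
  A='010' vs B='011': no prefix
  B='011' vs F='00': no prefix
  B='011' vs A='010': no prefix
No violation found over all pairs.

YES -- this is a valid prefix code. No codeword is a prefix of any other codeword.


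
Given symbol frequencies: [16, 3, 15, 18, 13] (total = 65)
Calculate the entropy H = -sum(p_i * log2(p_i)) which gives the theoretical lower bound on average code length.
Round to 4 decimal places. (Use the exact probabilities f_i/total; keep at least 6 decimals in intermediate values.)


Per-symbol terms -p_i * log2(p_i) with p_i = f_i/65:
  p = 16/65 = 0.246154: log2(p) = -2.022368, -p*log2(p) = 0.497814
  p = 3/65 = 0.046154: log2(p) = -4.437405, -p*log2(p) = 0.204803
  p = 15/65 = 0.230769: log2(p) = -2.115477, -p*log2(p) = 0.488187
  p = 18/65 = 0.276923: log2(p) = -1.852443, -p*log2(p) = 0.512984
  p = 13/65 = 0.200000: log2(p) = -2.321928, -p*log2(p) = 0.464386
H = 0.497814 + 0.204803 + 0.488187 + 0.512984 + 0.464386 = 2.168174

H = 2.1682 bits/symbol


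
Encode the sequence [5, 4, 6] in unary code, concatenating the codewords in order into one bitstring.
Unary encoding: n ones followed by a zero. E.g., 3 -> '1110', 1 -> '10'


Encode each number as n ones followed by a terminating 0:
  5 -> 111110 (6 bits)
  4 -> 11110 (5 bits)
  6 -> 1111110 (7 bits)
Total length = 6 + 5 + 7 = 18 bits.

Unary([5, 4, 6]) = 111110111101111110 (18 bits)


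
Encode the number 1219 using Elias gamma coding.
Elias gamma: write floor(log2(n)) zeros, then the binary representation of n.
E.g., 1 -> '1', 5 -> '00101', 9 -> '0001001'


num_bits = floor(log2(1219)) + 1 = 11
leading_zeros = num_bits - 1 = 10
binary(1219) = 10011000011

Elias gamma(1219) = '0000000000' + '10011000011' = 000000000010011000011 (21 bits)


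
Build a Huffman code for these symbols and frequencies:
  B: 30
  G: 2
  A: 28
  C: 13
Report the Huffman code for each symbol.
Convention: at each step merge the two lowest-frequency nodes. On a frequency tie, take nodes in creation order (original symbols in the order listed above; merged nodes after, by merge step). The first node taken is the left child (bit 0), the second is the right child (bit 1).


Huffman tree construction:
Step 1: Merge G(2) + C(13) = 15
Step 2: Merge (G+C)(15) + A(28) = 43
Step 3: Merge B(30) + ((G+C)+A)(43) = 73
Read each symbol's code off the tree from the root (left child = 0, right child = 1).

Codes:
  B: 0 (length 1)
  G: 100 (length 3)
  A: 11 (length 2)
  C: 101 (length 3)
Average code length: 131/73 = 1.7945 bits/symbol


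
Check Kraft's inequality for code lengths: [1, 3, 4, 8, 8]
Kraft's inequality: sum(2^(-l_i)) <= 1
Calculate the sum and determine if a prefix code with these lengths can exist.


Sum = 2^(-1) + 2^(-3) + 2^(-4) + 2^(-8) + 2^(-8)
    = 0.5 + 0.125 + 0.0625 + 0.00390625 + 0.00390625
    = 178/256 = 0.6953125
Since 0.6953125 <= 1, Kraft's inequality IS satisfied.
A prefix code with these lengths CAN exist.

Kraft sum = 0.6953125. Satisfied.


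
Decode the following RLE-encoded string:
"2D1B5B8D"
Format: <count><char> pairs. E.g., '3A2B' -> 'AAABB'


Expanding each <count><char> pair:
  2D -> 'DD'
  1B -> 'B'
  5B -> 'BBBBB'
  8D -> 'DDDDDDDD'

Decoded = DDBBBBBBDDDDDDDD


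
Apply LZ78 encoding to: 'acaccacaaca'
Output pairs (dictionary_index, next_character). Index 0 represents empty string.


LZ78 encoding steps:
Dictionary: {0: ''}
Step 1: w='' (idx 0), next='a' -> output (0, 'a'), add 'a' as idx 1
Step 2: w='' (idx 0), next='c' -> output (0, 'c'), add 'c' as idx 2
Step 3: w='a' (idx 1), next='c' -> output (1, 'c'), add 'ac' as idx 3
Step 4: w='c' (idx 2), next='a' -> output (2, 'a'), add 'ca' as idx 4
Step 5: w='ca' (idx 4), next='a' -> output (4, 'a'), add 'caa' as idx 5
Step 6: w='ca' (idx 4), end of input -> output (4, '')


Encoded: [(0, 'a'), (0, 'c'), (1, 'c'), (2, 'a'), (4, 'a'), (4, '')]


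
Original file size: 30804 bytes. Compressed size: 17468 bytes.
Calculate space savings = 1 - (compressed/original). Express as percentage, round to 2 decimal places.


ratio = compressed/original = 17468/30804 = 0.567069
savings = 1 - ratio = 1 - 0.567069 = 0.432931
as a percentage: 0.432931 * 100 = 43.29%

Space savings = 1 - 17468/30804 = 43.29%


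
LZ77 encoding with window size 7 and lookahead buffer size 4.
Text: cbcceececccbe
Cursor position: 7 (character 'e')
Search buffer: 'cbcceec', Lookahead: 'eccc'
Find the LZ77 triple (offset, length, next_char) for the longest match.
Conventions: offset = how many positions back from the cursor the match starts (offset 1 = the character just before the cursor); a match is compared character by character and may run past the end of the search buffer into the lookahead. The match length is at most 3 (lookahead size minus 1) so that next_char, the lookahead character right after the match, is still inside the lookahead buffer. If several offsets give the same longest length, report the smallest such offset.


Try each offset into the search buffer:
  offset=1 (pos 6, char 'c'): match length 0
  offset=2 (pos 5, char 'e'): match length 2
  offset=3 (pos 4, char 'e'): match length 1
  offset=4 (pos 3, char 'c'): match length 0
  offset=5 (pos 2, char 'c'): match length 0
  offset=6 (pos 1, char 'b'): match length 0
  offset=7 (pos 0, char 'c'): match length 0
Longest match has length 2 at offset 2.
next_char = character at position 7 + 2 = 9 -> 'c'

Best match: offset=2, length=2 (matching 'ec' starting at position 5)
LZ77 triple: (2, 2, 'c')


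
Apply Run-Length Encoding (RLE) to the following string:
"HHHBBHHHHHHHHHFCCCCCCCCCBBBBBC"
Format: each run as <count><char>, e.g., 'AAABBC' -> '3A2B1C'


Scanning runs left to right:
  i=0: run of 'H' x 3 -> '3H'
  i=3: run of 'B' x 2 -> '2B'
  i=5: run of 'H' x 9 -> '9H'
  i=14: run of 'F' x 1 -> '1F'
  i=15: run of 'C' x 9 -> '9C'
  i=24: run of 'B' x 5 -> '5B'
  i=29: run of 'C' x 1 -> '1C'

RLE = 3H2B9H1F9C5B1C


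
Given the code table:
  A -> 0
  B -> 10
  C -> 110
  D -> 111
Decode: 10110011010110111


Decoding:
10 -> B
110 -> C
0 -> A
110 -> C
10 -> B
110 -> C
111 -> D


Result: BCACBCD


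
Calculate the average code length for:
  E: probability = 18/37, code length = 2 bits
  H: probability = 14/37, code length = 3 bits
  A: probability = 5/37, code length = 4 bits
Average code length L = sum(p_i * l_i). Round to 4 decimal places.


Weighted contributions p_i * l_i:
  E: (18/37) * 2 = 36/37
  H: (14/37) * 3 = 42/37
  A: (5/37) * 4 = 20/37
Sum = (36 + 42 + 20)/37 = 98/37

L = 98/37 = 2.6486 bits/symbol


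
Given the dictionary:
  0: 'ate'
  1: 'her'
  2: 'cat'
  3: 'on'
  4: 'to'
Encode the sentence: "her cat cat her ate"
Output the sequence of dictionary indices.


Look up each word in the dictionary:
  'her' -> 1
  'cat' -> 2
  'cat' -> 2
  'her' -> 1
  'ate' -> 0

Encoded: [1, 2, 2, 1, 0]
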